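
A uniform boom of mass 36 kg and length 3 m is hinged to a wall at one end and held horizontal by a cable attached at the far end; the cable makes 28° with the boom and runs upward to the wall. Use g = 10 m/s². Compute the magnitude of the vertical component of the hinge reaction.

Take torques about the hinge: T sin 28° · 3 = 36×10×1.5 = 540 N·m.
So T = 540 / (0.4695 × 3) = 383.41 N.
ΣF_y = 0: H_y = (36×10) − T sin 28° = 360 − 180 = 180 N.

|H_y| ≈ 180 N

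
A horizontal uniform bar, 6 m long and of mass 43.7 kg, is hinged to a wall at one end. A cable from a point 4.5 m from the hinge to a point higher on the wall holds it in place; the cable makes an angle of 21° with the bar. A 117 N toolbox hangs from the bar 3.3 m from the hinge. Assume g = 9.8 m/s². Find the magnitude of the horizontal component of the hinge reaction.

H_x ≈ 967 N

Take torques about the hinge: T sin 21° · 4.5 = 43.7×9.8×3 + 117×3.3 = 1670.9 N·m.
So T = 1670.9 / (0.3584 × 4.5) = 1036.1 N.
ΣF_x = 0: H_x = T cos 21° = 967.29 N.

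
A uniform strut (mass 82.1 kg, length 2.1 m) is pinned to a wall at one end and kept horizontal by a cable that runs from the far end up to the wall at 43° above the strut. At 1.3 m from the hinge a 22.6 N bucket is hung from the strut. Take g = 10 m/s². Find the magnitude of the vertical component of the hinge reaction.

|H_y| ≈ 419 N

Take torques about the hinge: T sin 43° · 2.1 = 82.1×10×1.05 + 22.6×1.3 = 891.43 N·m.
So T = 891.43 / (0.6820 × 2.1) = 622.42 N.
ΣF_y = 0: H_y = (82.1×10 + 22.6) − T sin 43° = 843.6 − 424.49 = 419.11 N.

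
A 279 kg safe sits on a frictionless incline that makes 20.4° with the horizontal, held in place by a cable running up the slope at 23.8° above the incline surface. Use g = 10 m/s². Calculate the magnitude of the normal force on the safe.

N ≈ 2190 N

Take axes along and perpendicular to the incline. Weight components: W sin 20.4° = 972.5 N down-slope, W cos 20.4° = 2615 N into the surface.
Along incline: T cos 23.8° = W sin 20.4° → T = 1063 N.
Perpendicular: N = W cos 20.4° − T sin 23.8° = 2186 N.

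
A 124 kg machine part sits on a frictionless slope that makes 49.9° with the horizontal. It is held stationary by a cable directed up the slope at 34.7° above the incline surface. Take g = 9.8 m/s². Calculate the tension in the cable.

Take axes along and perpendicular to the incline. Weight components: W sin 49.9° = 929.5 N down-slope, W cos 49.9° = 782.7 N into the surface.
Along incline: T cos 34.7° = W sin 49.9° → T = 1131 N.
Perpendicular: N = W cos 49.9° − T sin 34.7° = 139.1 N.

T ≈ 1130 N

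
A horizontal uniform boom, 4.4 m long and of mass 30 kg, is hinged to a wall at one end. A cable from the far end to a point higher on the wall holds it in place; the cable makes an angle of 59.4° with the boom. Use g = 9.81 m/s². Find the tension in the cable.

T ≈ 171 N

Take torques about the hinge: T sin 59.4° · 4.4 = 30×9.81×2.2 = 647.46 N·m.
So T = 647.46 / (0.8607 × 4.4) = 170.96 N.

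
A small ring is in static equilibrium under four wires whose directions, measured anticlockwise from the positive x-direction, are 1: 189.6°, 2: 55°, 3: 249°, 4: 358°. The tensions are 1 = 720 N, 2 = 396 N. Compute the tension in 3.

T_3 ≈ 198 N

Resolve: ΣF_x = 720 cos 189.6° + 396 cos 55° + T_3 cos 249° + T_4 cos 358° = 0.
        ΣF_y = 720 sin 189.6° + 396 sin 55° + T_3 sin 249° + T_4 sin 358° = 0.
The known terms sum to (-482.8, 204.3) N, so -0.3584 T_3 + 0.9994 T_4 = 482.8 and -0.9336 T_3 − 0.0349 T_4 = -204.3.
Solving simultaneously: T_3 = 198.1 N, T_4 = 554.1 N.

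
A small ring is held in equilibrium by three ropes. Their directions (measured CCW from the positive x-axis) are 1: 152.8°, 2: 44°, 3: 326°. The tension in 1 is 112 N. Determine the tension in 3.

T_3 ≈ 108 N

Resolve: ΣF_x = 112 cos 152.8° + T_2 cos 44° + T_3 cos 326° = 0.
        ΣF_y = 112 sin 152.8° + T_2 sin 44° + T_3 sin 326° = 0.
The known terms sum to (-99.61, 51.19) N, so 0.7193 T_2 + 0.8290 T_3 = 99.61 and 0.6947 T_2 − 0.5592 T_3 = -51.19.
Solving simultaneously: T_2 = 13.56 N, T_3 = 108.4 N.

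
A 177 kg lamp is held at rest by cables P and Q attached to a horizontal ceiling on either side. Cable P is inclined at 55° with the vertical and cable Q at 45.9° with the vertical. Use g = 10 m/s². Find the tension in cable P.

Angles from the horizontal: cable P is 90° − 55° = 35°, cable Q is 90° − 45.9° = 44.1°.
Weight W = 177 × 10 = 1770 N acts straight down.
Horizontal: T_P cos 35° = T_Q cos 44.1°  →  T_Q = 1.141 T_P.
Vertical: T_P sin 35° + T_Q sin 44.1° = 1770.
Substituting the horizontal relation into the vertical equation gives 1.367 T_P = 1770, so T_P = 1294 N.

T_P ≈ 1290 N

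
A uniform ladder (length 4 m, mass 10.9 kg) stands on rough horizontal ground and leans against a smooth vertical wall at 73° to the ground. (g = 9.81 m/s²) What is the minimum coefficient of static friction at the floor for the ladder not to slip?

μ_min ≈ 0.153

ΣF_y = 0: N_floor = 10.9×9.81 = 106.93 N.
Torques about the foot: N_wall · 4 sin 73° = 10.9×9.81×2 cos 73° → N_wall = 16.346 N.
ΣF_x = 0: f_floor = N_wall = 16.346 N.
μ_min = f_floor / N_floor = 16.346 / 106.93 = 0.1529.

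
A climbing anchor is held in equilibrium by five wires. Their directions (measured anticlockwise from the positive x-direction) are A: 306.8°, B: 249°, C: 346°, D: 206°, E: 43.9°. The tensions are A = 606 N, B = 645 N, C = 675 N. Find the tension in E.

T_E ≈ 4780 N

Resolve: ΣF_x = 606 cos 306.8° + 645 cos 249° + 675 cos 346° + T_D cos 206° + T_E cos 43.9° = 0.
        ΣF_y = 606 sin 306.8° + 645 sin 249° + 675 sin 346° + T_D sin 206° + T_E sin 43.9° = 0.
The known terms sum to (786.8, -1251) N, so -0.8988 T_D + 0.7206 T_E = -786.8 and -0.4384 T_D + 0.6934 T_E = 1251.
Solving simultaneously: T_D = 4707 N, T_E = 4780 N.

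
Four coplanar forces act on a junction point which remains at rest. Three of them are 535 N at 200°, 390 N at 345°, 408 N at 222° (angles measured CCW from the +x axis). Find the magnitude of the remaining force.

Sum the known components: ΣF_x = -429.2 N, ΣF_y = -556.9 N.
For equilibrium the remaining force must supply (−ΣF_x, −ΣF_y) = (429.2, 556.9) N.
Magnitude = √((429.2)² + (556.9)²) = 703.1 N; direction = atan2(556.9, 429.2) = 52.4°.

F ≈ 703 N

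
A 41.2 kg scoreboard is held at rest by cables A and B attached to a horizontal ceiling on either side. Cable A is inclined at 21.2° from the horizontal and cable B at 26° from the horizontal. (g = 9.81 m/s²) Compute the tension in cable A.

T_A ≈ 495 N

Weight W = 41.2 × 9.81 = 404.2 N acts straight down.
Horizontal: T_A cos 21.2° = T_B cos 26°  →  T_B = 1.037 T_A.
Vertical: T_A sin 21.2° + T_B sin 26° = 404.2.
Substituting the horizontal relation into the vertical equation gives 0.8163 T_A = 404.2, so T_A = 495.1 N.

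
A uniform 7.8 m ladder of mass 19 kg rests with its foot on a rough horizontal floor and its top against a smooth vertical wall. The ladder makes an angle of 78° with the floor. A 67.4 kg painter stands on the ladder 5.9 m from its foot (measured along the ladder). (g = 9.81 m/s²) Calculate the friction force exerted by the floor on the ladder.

f ≈ 126 N

Torques about the foot: N_wall · 7.8 sin 78° = 19×9.81×3.9 cos 78° + 67.4×9.81×5.9 cos 78° → N_wall = 126.12 N.
ΣF_x = 0: f_floor = N_wall = 126.12 N.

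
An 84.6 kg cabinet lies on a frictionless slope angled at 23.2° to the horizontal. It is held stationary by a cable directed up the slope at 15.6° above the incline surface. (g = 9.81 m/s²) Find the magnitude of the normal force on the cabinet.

N ≈ 672 N

Take axes along and perpendicular to the incline. Weight components: W sin 23.2° = 326.9 N down-slope, W cos 23.2° = 762.8 N into the surface.
Along incline: T cos 15.6° = W sin 23.2° → T = 339.4 N.
Perpendicular: N = W cos 23.2° − T sin 15.6° = 671.5 N.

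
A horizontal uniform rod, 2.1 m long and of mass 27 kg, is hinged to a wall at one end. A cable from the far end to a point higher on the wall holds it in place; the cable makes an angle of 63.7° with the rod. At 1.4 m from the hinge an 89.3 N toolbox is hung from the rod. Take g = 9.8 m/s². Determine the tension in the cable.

Take torques about the hinge: T sin 63.7° · 2.1 = 27×9.8×1.05 + 89.3×1.4 = 402.85 N·m.
So T = 402.85 / (0.8965 × 2.1) = 213.98 N.

T ≈ 214 N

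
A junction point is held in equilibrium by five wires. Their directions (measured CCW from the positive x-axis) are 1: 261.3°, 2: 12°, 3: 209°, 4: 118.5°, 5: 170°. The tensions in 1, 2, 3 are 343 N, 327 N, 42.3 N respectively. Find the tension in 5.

T_5 ≈ 81.6 N

Resolve: ΣF_x = 343 cos 261.3° + 327 cos 12° + 42.3 cos 209° + T_4 cos 118.5° + T_5 cos 170° = 0.
        ΣF_y = 343 sin 261.3° + 327 sin 12° + 42.3 sin 209° + T_4 sin 118.5° + T_5 sin 170° = 0.
The known terms sum to (231, -291.6) N, so -0.4772 T_4 − 0.9848 T_5 = -231 and 0.8788 T_4 + 0.1736 T_5 = 291.6.
Solving simultaneously: T_4 = 315.7 N, T_5 = 81.60 N.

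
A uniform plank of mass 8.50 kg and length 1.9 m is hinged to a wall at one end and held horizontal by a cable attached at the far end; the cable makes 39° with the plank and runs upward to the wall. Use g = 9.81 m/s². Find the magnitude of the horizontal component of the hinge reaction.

H_x ≈ 51.5 N

Take torques about the hinge: T sin 39° · 1.9 = 8.50×9.81×0.95 = 79.216 N·m.
So T = 79.216 / (0.6293 × 1.9) = 66.25 N.
ΣF_x = 0: H_x = T cos 39° = 51.486 N.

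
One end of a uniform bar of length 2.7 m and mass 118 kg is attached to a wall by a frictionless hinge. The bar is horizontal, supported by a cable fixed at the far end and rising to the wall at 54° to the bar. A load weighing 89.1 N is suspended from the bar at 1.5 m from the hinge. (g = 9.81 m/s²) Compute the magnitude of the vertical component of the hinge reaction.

Take torques about the hinge: T sin 54° · 2.7 = 118×9.81×1.35 + 89.1×1.5 = 1696.4 N·m.
So T = 1696.4 / (0.8090 × 2.7) = 776.61 N.
ΣF_y = 0: H_y = (118×9.81 + 89.1) − T sin 54° = 1246.7 − 628.29 = 618.39 N.

|H_y| ≈ 618 N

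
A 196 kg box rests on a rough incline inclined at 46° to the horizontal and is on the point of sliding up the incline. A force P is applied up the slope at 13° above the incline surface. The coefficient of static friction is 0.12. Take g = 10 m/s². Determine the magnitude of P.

P ≈ 1570 N

On the verge of sliding up the incline, friction equals μN and acts down the slope.
Perpendicular: N + P sin 13° = W cos 46° = 1362 N.
Along incline: P cos 13° = W sin 46° + μN  with W sin 46° = 1410 N.
Solving the pair for P and N: P = 1571 N, N = 1008 N (and f = μN = 121 N).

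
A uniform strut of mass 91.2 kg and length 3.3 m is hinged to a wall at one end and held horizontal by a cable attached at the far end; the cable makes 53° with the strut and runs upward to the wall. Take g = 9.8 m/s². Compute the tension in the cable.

Take torques about the hinge: T sin 53° · 3.3 = 91.2×9.8×1.65 = 1474.7 N·m.
So T = 1474.7 / (0.7986 × 3.3) = 559.55 N.

T ≈ 560 N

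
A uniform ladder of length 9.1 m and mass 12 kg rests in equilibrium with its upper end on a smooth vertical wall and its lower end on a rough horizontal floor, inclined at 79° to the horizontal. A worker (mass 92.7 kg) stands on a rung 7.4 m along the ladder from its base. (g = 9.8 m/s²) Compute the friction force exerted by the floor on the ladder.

Torques about the foot: N_wall · 9.1 sin 79° = 12×9.8×4.55 cos 79° + 92.7×9.8×7.4 cos 79° → N_wall = 155.03 N.
ΣF_x = 0: f_floor = N_wall = 155.03 N.

f ≈ 155 N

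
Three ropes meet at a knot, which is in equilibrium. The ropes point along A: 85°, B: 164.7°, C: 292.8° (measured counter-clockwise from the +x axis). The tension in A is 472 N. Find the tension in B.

Resolve: ΣF_x = 472 cos 85° + T_B cos 164.7° + T_C cos 292.8° = 0.
        ΣF_y = 472 sin 85° + T_B sin 164.7° + T_C sin 292.8° = 0.
The known terms sum to (41.14, 470.2) N, so -0.9646 T_B + 0.3875 T_C = -41.14 and 0.2639 T_B − 0.9219 T_C = -470.2.
Solving simultaneously: T_B = 279.7 N, T_C = 590.1 N.

T_B ≈ 280 N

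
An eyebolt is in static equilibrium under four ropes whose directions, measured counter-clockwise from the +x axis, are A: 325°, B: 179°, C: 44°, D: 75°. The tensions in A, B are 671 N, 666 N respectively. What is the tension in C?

Resolve: ΣF_x = 671 cos 325° + 666 cos 179° + T_C cos 44° + T_D cos 75° = 0.
        ΣF_y = 671 sin 325° + 666 sin 179° + T_C sin 44° + T_D sin 75° = 0.
The known terms sum to (-116.2, -373.2) N, so 0.7193 T_C + 0.2588 T_D = 116.2 and 0.6947 T_C + 0.9659 T_D = 373.2.
Solving simultaneously: T_C = 30.45 N, T_D = 364.5 N.

T_C ≈ 30.5 N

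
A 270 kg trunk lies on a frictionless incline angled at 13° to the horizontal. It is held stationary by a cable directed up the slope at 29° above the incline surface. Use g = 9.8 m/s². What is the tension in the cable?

T ≈ 681 N

Take axes along and perpendicular to the incline. Weight components: W sin 13° = 595.2 N down-slope, W cos 13° = 2578 N into the surface.
Along incline: T cos 29° = W sin 13° → T = 680.5 N.
Perpendicular: N = W cos 13° − T sin 29° = 2248 N.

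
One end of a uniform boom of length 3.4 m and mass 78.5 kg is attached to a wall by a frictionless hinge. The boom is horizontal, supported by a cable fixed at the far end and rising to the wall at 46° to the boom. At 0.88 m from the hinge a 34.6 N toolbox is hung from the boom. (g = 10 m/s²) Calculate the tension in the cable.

Take torques about the hinge: T sin 46° · 3.4 = 78.5×10×1.7 + 34.6×0.88 = 1364.9 N·m.
So T = 1364.9 / (0.7193 × 3.4) = 558.09 N.

T ≈ 558 N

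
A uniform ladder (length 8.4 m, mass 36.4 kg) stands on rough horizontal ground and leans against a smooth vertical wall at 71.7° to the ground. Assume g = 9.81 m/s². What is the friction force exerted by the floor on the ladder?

Torques about the foot: N_wall · 8.4 sin 71.7° = 36.4×9.81×4.2 cos 71.7° → N_wall = 59.047 N.
ΣF_x = 0: f_floor = N_wall = 59.047 N.

f ≈ 59 N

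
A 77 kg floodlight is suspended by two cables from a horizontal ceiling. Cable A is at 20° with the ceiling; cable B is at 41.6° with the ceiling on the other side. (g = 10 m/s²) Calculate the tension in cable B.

Weight W = 77 × 10 = 770 N acts straight down.
Horizontal: T_A cos 20° = T_B cos 41.6°  →  T_A = 0.7958 T_B.
Vertical: T_A sin 20° + T_B sin 41.6° = 770.
Substituting the horizontal relation into the vertical equation gives 0.9361 T_B = 770, so T_B = 822.6 N.

T_B ≈ 823 N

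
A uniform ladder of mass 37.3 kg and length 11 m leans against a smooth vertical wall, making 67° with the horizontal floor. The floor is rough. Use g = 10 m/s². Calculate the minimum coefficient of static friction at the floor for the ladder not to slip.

μ_min ≈ 0.212

ΣF_y = 0: N_floor = 37.3×10 = 373 N.
Torques about the foot: N_wall · 11 sin 67° = 37.3×10×5.5 cos 67° → N_wall = 79.165 N.
ΣF_x = 0: f_floor = N_wall = 79.165 N.
μ_min = f_floor / N_floor = 79.165 / 373 = 0.2122.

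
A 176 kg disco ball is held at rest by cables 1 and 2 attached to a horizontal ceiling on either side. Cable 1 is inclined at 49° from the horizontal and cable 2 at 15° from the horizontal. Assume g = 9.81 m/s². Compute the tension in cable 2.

T_2 ≈ 1260 N

Weight W = 176 × 9.81 = 1727 N acts straight down.
Horizontal: T_1 cos 49° = T_2 cos 15°  →  T_1 = 1.472 T_2.
Vertical: T_1 sin 49° + T_2 sin 15° = 1727.
Substituting the horizontal relation into the vertical equation gives 1.37 T_2 = 1727, so T_2 = 1260 N.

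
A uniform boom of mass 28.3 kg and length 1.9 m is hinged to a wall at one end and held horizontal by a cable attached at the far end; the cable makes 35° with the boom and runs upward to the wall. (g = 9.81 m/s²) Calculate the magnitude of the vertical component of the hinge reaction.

|H_y| ≈ 139 N

Take torques about the hinge: T sin 35° · 1.9 = 28.3×9.81×0.95 = 263.74 N·m.
So T = 263.74 / (0.5736 × 1.9) = 242.01 N.
ΣF_y = 0: H_y = (28.3×9.81) − T sin 35° = 277.62 − 138.81 = 138.81 N.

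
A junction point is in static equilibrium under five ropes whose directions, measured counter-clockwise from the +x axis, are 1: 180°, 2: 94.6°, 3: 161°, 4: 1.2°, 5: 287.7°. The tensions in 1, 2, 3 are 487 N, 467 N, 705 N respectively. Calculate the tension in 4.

Resolve: ΣF_x = 487 cos 180° + 467 cos 94.6° + 705 cos 161° + T_4 cos 1.2° + T_5 cos 287.7° = 0.
        ΣF_y = 487 sin 180° + 467 sin 94.6° + 705 sin 161° + T_4 sin 1.2° + T_5 sin 287.7° = 0.
The known terms sum to (-1191, 695) N, so 0.9998 T_4 + 0.3040 T_5 = 1191 and 0.0209 T_4 − 0.9527 T_5 = -695.
Solving simultaneously: T_4 = 963 N, T_5 = 750.7 N.

T_4 ≈ 963 N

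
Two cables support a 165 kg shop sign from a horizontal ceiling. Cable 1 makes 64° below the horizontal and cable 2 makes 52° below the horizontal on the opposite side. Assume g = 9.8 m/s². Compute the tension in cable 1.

T_1 ≈ 1110 N

Weight W = 165 × 9.8 = 1617 N acts straight down.
Horizontal: T_1 cos 64° = T_2 cos 52°  →  T_2 = 0.712 T_1.
Vertical: T_1 sin 64° + T_2 sin 52° = 1617.
Substituting the horizontal relation into the vertical equation gives 1.46 T_1 = 1617, so T_1 = 1108 N.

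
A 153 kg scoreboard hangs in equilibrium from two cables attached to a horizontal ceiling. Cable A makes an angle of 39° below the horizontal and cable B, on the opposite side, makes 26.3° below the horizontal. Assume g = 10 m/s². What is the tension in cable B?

Weight W = 153 × 10 = 1530 N acts straight down.
Horizontal: T_A cos 39° = T_B cos 26.3°  →  T_A = 1.154 T_B.
Vertical: T_A sin 39° + T_B sin 26.3° = 1530.
Substituting the horizontal relation into the vertical equation gives 1.169 T_B = 1530, so T_B = 1309 N.

T_B ≈ 1310 N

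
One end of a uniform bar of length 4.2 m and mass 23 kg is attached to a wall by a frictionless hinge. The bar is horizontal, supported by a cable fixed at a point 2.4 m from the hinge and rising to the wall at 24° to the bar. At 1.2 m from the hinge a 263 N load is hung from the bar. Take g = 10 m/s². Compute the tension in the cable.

Take torques about the hinge: T sin 24° · 2.4 = 23×10×2.1 + 263×1.2 = 798.6 N·m.
So T = 798.6 / (0.4067 × 2.4) = 818.1 N.

T ≈ 818 N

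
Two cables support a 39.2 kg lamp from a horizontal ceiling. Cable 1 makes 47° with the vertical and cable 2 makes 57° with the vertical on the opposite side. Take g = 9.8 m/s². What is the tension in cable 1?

Angles from the horizontal: cable 1 is 90° − 47° = 43°, cable 2 is 90° − 57° = 33°.
Weight W = 39.2 × 9.8 = 384.2 N acts straight down.
Horizontal: T_1 cos 43° = T_2 cos 33°  →  T_2 = 0.872 T_1.
Vertical: T_1 sin 43° + T_2 sin 33° = 384.2.
Substituting the horizontal relation into the vertical equation gives 1.157 T_1 = 384.2, so T_1 = 332 N.

T_1 ≈ 332 N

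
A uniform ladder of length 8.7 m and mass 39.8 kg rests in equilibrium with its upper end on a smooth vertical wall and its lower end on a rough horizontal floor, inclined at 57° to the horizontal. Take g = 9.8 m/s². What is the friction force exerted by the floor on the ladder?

f ≈ 127 N

Torques about the foot: N_wall · 8.7 sin 57° = 39.8×9.8×4.35 cos 57° → N_wall = 126.65 N.
ΣF_x = 0: f_floor = N_wall = 126.65 N.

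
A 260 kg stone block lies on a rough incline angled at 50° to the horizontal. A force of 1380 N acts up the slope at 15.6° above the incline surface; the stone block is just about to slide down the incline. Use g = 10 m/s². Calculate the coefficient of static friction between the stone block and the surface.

μ ≈ 0.510

On the verge of sliding down the incline, friction is at its maximum μN and acts up the slope.
Perpendicular to incline: N = W cos 50° − P sin 15.6° = 1671 − 371.1 = 1300 N.
Along incline: P cos 15.6° + μN = W sin 50° → μ = (W sin 50° − P cos 15.6°) / N = 0.5096.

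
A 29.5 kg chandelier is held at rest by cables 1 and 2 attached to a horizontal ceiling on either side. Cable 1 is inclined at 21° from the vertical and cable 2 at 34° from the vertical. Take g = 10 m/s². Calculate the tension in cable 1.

T_1 ≈ 201 N

Angles from the horizontal: cable 1 is 90° − 21° = 69°, cable 2 is 90° − 34° = 56°.
Weight W = 29.5 × 10 = 295 N acts straight down.
Horizontal: T_1 cos 69° = T_2 cos 56°  →  T_2 = 0.6409 T_1.
Vertical: T_1 sin 69° + T_2 sin 56° = 295.
Substituting the horizontal relation into the vertical equation gives 1.465 T_1 = 295, so T_1 = 201.4 N.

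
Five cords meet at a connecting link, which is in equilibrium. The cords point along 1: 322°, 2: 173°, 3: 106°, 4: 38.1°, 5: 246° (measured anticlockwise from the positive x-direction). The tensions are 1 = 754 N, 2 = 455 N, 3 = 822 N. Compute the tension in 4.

Resolve: ΣF_x = 754 cos 322° + 455 cos 173° + 822 cos 106° + T_4 cos 38.1° + T_5 cos 246° = 0.
        ΣF_y = 754 sin 322° + 455 sin 173° + 822 sin 106° + T_4 sin 38.1° + T_5 sin 246° = 0.
The known terms sum to (-84.02, 381.4) N, so 0.7869 T_4 − 0.4067 T_5 = 84.02 and 0.6170 T_4 − 0.9135 T_5 = -381.4.
Solving simultaneously: T_4 = 495.6 N, T_5 = 752.2 N.

T_4 ≈ 496 N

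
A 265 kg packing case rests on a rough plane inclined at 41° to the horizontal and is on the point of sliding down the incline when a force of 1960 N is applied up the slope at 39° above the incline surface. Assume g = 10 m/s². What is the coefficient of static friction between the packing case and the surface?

μ ≈ 0.281

On the verge of sliding down the incline, friction is at its maximum μN and acts up the slope.
Perpendicular to incline: N = W cos 41° − P sin 39° = 2000 − 1233 = 766.5 N.
Along incline: P cos 39° + μN = W sin 41° → μ = (W sin 41° − P cos 39°) / N = 0.2809.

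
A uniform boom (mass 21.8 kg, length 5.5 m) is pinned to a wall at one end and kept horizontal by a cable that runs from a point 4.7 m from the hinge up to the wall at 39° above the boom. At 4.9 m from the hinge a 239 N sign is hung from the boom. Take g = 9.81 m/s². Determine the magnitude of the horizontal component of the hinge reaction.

H_x ≈ 462 N

Take torques about the hinge: T sin 39° · 4.7 = 21.8×9.81×2.75 + 239×4.9 = 1759.2 N·m.
So T = 1759.2 / (0.6293 × 4.7) = 594.77 N.
ΣF_x = 0: H_x = T cos 39° = 462.22 N.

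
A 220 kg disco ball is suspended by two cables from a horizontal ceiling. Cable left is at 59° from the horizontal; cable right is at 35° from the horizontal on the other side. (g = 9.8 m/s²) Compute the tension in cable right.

Weight W = 220 × 9.8 = 2156 N acts straight down.
Horizontal: T_left cos 59° = T_right cos 35°  →  T_left = 1.59 T_right.
Vertical: T_left sin 59° + T_right sin 35° = 2156.
Substituting the horizontal relation into the vertical equation gives 1.937 T_right = 2156, so T_right = 1113 N.

T_right ≈ 1110 N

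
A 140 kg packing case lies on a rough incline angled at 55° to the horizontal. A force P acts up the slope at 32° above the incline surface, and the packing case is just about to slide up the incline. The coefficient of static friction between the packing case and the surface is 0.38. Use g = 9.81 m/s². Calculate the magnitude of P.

P ≈ 1360 N

On the verge of sliding up the incline, friction equals μN and acts down the slope.
Perpendicular: N + P sin 32° = W cos 55° = 787.7 N.
Along incline: P cos 32° = W sin 55° + μN  with W sin 55° = 1125 N.
Solving the pair for P and N: P = 1357 N, N = 68.49 N (and f = μN = 26.03 N).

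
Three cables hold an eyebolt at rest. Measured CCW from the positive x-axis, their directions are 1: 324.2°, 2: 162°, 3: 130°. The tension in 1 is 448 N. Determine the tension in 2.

Resolve: ΣF_x = 448 cos 324.2° + T_2 cos 162° + T_3 cos 130° = 0.
        ΣF_y = 448 sin 324.2° + T_2 sin 162° + T_3 sin 130° = 0.
The known terms sum to (363.4, -262.1) N, so -0.9511 T_2 − 0.6428 T_3 = -363.4 and 0.3090 T_2 + 0.7660 T_3 = 262.1.
Solving simultaneously: T_2 = 207.4 N, T_3 = 258.4 N.

T_2 ≈ 207 N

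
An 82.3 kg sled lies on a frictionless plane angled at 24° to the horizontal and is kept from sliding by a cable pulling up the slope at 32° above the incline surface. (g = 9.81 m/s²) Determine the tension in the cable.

Take axes along and perpendicular to the incline. Weight components: W sin 24° = 328.4 N down-slope, W cos 24° = 737.6 N into the surface.
Along incline: T cos 32° = W sin 24° → T = 387.2 N.
Perpendicular: N = W cos 24° − T sin 32° = 532.4 N.

T ≈ 387 N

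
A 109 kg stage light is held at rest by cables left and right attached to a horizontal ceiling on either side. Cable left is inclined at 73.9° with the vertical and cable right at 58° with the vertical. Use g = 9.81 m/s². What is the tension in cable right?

Angles from the horizontal: cable left is 90° − 73.9° = 16.1°, cable right is 90° − 58° = 32°.
Weight W = 109 × 9.81 = 1069 N acts straight down.
Horizontal: T_left cos 16.1° = T_right cos 32°  →  T_left = 0.8827 T_right.
Vertical: T_left sin 16.1° + T_right sin 32° = 1069.
Substituting the horizontal relation into the vertical equation gives 0.7747 T_right = 1069, so T_right = 1380 N.

T_right ≈ 1380 N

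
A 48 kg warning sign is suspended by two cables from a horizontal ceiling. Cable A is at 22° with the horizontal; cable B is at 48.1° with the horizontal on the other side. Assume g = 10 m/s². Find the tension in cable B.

Weight W = 48 × 10 = 480 N acts straight down.
Horizontal: T_A cos 22° = T_B cos 48.1°  →  T_A = 0.7203 T_B.
Vertical: T_A sin 22° + T_B sin 48.1° = 480.
Substituting the horizontal relation into the vertical equation gives 1.014 T_B = 480, so T_B = 473.3 N.

T_B ≈ 473 N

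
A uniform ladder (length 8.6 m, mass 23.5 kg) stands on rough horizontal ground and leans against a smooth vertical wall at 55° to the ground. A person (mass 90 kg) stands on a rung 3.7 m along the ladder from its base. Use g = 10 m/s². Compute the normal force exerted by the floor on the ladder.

ΣF_y = 0: N_floor = 23.5×10 + 90×10 = 1135 N.

N_floor ≈ 1140 N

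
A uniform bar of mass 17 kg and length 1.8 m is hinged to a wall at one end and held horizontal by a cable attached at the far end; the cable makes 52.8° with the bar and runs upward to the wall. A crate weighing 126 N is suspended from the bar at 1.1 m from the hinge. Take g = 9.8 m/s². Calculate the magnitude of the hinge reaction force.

Take torques about the hinge: T sin 52.8° · 1.8 = 17×9.8×0.9 + 126×1.1 = 288.54 N·m.
So T = 288.54 / (0.7965 × 1.8) = 201.25 N.
ΣF_x = 0: H_x = T cos 52.8° = 121.67 N.
ΣF_y = 0: H_y = (17×9.8 + 126) − T sin 52.8° = 292.6 − 160.3 = 132.3 N.
|H| = √(H_x² + H_y²) = √((121.67)² + (132.3)²) = 179.74 N.

|H| ≈ 180 N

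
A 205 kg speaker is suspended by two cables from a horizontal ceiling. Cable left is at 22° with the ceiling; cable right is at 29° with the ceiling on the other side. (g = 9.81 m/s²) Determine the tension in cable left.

Weight W = 205 × 9.81 = 2011 N acts straight down.
Horizontal: T_left cos 22° = T_right cos 29°  →  T_right = 1.06 T_left.
Vertical: T_left sin 22° + T_right sin 29° = 2011.
Substituting the horizontal relation into the vertical equation gives 0.8886 T_left = 2011, so T_left = 2263 N.

T_left ≈ 2260 N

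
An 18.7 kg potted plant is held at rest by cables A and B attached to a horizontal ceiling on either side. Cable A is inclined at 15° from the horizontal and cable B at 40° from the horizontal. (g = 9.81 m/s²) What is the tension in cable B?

Weight W = 18.7 × 9.81 = 183.4 N acts straight down.
Horizontal: T_A cos 15° = T_B cos 40°  →  T_A = 0.7931 T_B.
Vertical: T_A sin 15° + T_B sin 40° = 183.4.
Substituting the horizontal relation into the vertical equation gives 0.848 T_B = 183.4, so T_B = 216.3 N.

T_B ≈ 216 N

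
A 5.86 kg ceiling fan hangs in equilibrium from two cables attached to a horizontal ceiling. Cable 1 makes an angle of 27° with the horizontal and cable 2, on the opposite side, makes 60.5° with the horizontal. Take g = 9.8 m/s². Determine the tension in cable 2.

Weight W = 5.86 × 9.8 = 57.43 N acts straight down.
Horizontal: T_1 cos 27° = T_2 cos 60.5°  →  T_1 = 0.5527 T_2.
Vertical: T_1 sin 27° + T_2 sin 60.5° = 57.43.
Substituting the horizontal relation into the vertical equation gives 1.121 T_2 = 57.43, so T_2 = 51.22 N.

T_2 ≈ 51.2 N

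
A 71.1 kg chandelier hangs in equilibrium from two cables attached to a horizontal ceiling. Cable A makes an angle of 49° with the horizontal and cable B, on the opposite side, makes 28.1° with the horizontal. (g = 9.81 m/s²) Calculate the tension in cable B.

Weight W = 71.1 × 9.81 = 697.5 N acts straight down.
Horizontal: T_A cos 49° = T_B cos 28.1°  →  T_A = 1.345 T_B.
Vertical: T_A sin 49° + T_B sin 28.1° = 697.5.
Substituting the horizontal relation into the vertical equation gives 1.486 T_B = 697.5, so T_B = 469.4 N.

T_B ≈ 469 N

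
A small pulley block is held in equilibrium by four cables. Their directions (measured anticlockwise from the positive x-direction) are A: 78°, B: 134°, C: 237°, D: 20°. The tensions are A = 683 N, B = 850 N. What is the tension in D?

T_D ≈ 1780 N

Resolve: ΣF_x = 683 cos 78° + 850 cos 134° + T_C cos 237° + T_D cos 20° = 0.
        ΣF_y = 683 sin 78° + 850 sin 134° + T_C sin 237° + T_D sin 20° = 0.
The known terms sum to (-448.5, 1280) N, so -0.5446 T_C + 0.9397 T_D = 448.5 and -0.8387 T_C + 0.3420 T_D = -1280.
Solving simultaneously: T_C = 2253 N, T_D = 1783 N.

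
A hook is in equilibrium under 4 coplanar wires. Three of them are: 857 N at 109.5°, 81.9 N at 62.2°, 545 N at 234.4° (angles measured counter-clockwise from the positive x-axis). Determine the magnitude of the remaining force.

Sum the known components: ΣF_x = -565.1 N, ΣF_y = 437.2 N.
For equilibrium the remaining force must supply (−ΣF_x, −ΣF_y) = (565.1, -437.2) N.
Magnitude = √((565.1)² + (-437.2)²) = 714.5 N; direction = atan2(-437.2, 565.1) = 322.3°.

F ≈ 714 N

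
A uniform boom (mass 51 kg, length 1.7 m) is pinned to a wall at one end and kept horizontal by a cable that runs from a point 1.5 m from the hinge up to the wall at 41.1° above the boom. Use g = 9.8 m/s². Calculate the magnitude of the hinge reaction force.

Take torques about the hinge: T sin 41.1° · 1.5 = 51×9.8×0.85 = 424.83 N·m.
So T = 424.83 / (0.6574 × 1.5) = 430.83 N.
ΣF_x = 0: H_x = T cos 41.1° = 324.66 N.
ΣF_y = 0: H_y = (51×9.8) − T sin 41.1° = 499.8 − 283.22 = 216.58 N.
|H| = √(H_x² + H_y²) = √((324.66)² + (216.58)²) = 390.27 N.

|H| ≈ 390 N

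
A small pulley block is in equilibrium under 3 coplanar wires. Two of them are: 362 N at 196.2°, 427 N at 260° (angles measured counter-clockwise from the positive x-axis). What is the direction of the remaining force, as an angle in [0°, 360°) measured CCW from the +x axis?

Sum the known components: ΣF_x = -421.8 N, ΣF_y = -521.5 N.
For equilibrium the remaining force must supply (−ΣF_x, −ΣF_y) = (421.8, 521.5) N.
Magnitude = √((421.8)² + (521.5)²) = 670.7 N; direction = atan2(521.5, 421.8) = 51.0°.

θ ≈ 51°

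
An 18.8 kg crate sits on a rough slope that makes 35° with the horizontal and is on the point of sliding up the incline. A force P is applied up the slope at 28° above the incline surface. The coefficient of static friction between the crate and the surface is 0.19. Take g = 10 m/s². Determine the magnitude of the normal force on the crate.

N ≈ 87.8 N

On the verge of sliding up the incline, friction equals μN and acts down the slope.
Perpendicular: N + P sin 28° = W cos 35° = 154 N.
Along incline: P cos 28° = W sin 35° + μN  with W sin 35° = 107.8 N.
Solving the pair for P and N: P = 141 N, N = 87.8 N (and f = μN = 16.68 N).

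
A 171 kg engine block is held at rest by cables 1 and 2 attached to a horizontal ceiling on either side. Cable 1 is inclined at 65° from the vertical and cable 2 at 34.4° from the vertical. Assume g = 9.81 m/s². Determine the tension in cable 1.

Angles from the horizontal: cable 1 is 90° − 65° = 25°, cable 2 is 90° − 34.4° = 55.6°.
Weight W = 171 × 9.81 = 1678 N acts straight down.
Horizontal: T_1 cos 25° = T_2 cos 55.6°  →  T_2 = 1.604 T_1.
Vertical: T_1 sin 25° + T_2 sin 55.6° = 1678.
Substituting the horizontal relation into the vertical equation gives 1.746 T_1 = 1678, so T_1 = 960.6 N.

T_1 ≈ 961 N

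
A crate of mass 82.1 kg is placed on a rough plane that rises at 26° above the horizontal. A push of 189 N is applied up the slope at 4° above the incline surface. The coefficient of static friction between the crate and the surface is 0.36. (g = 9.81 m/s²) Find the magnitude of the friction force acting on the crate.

Axes along / perpendicular to the incline. W sin 26° = 353.1 N down-slope; W cos 26° = 723.9 N into the surface.
Perpendicular: N = W cos 26° − P sin 4° = 723.9 − 13.18 = 710.7 N.
Along incline: P cos 4° + f = W sin 26° (friction acts up-slope) → f = 353.1 − 188.5 = 164.5 N.
|f| = 164.5 N ≤ μN = 255.9 N, so the crate is indeed static.

f ≈ 165 N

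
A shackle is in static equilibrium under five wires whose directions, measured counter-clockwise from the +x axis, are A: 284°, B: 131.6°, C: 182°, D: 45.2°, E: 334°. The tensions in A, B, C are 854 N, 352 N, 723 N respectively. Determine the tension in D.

Resolve: ΣF_x = 854 cos 284° + 352 cos 131.6° + 723 cos 182° + T_D cos 45.2° + T_E cos 334° = 0.
        ΣF_y = 854 sin 284° + 352 sin 131.6° + 723 sin 182° + T_D sin 45.2° + T_E sin 334° = 0.
The known terms sum to (-749.7, -590.6) N, so 0.7046 T_D + 0.8988 T_E = 749.7 and 0.7096 T_D − 0.4384 T_E = 590.6.
Solving simultaneously: T_D = 907.9 N, T_E = 122.3 N.

T_D ≈ 908 N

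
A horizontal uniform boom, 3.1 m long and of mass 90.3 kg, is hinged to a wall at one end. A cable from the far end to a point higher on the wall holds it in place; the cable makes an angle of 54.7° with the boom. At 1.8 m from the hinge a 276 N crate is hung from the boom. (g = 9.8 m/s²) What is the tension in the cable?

Take torques about the hinge: T sin 54.7° · 3.1 = 90.3×9.8×1.55 + 276×1.8 = 1868.5 N·m.
So T = 1868.5 / (0.8161 × 3.1) = 738.51 N.

T ≈ 739 N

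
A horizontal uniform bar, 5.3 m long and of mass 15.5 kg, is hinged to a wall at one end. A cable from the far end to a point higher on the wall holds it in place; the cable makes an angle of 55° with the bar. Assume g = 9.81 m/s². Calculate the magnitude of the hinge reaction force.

|H| ≈ 92.8 N

Take torques about the hinge: T sin 55° · 5.3 = 15.5×9.81×2.65 = 402.95 N·m.
So T = 402.95 / (0.8192 × 5.3) = 92.812 N.
ΣF_x = 0: H_x = T cos 55° = 53.235 N.
ΣF_y = 0: H_y = (15.5×9.81) − T sin 55° = 152.06 − 76.028 = 76.027 N.
|H| = √(H_x² + H_y²) = √((53.235)² + (76.027)²) = 92.812 N.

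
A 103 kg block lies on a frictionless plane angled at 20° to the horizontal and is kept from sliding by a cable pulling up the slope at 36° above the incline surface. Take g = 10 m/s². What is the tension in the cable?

T ≈ 435 N

Take axes along and perpendicular to the incline. Weight components: W sin 20° = 352.3 N down-slope, W cos 20° = 967.9 N into the surface.
Along incline: T cos 36° = W sin 20° → T = 435.4 N.
Perpendicular: N = W cos 20° − T sin 36° = 711.9 N.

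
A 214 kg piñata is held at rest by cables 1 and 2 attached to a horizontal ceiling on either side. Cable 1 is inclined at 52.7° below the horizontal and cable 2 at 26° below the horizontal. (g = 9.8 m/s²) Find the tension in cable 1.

Weight W = 214 × 9.8 = 2097 N acts straight down.
Horizontal: T_1 cos 52.7° = T_2 cos 26°  →  T_2 = 0.6742 T_1.
Vertical: T_1 sin 52.7° + T_2 sin 26° = 2097.
Substituting the horizontal relation into the vertical equation gives 1.091 T_1 = 2097, so T_1 = 1922 N.

T_1 ≈ 1920 N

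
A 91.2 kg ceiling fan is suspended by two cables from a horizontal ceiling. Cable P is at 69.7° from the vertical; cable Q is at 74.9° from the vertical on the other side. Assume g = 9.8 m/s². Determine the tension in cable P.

T_P ≈ 1490 N

Angles from the horizontal: cable P is 90° − 69.7° = 20.3°, cable Q is 90° − 74.9° = 15.1°.
Weight W = 91.2 × 9.8 = 893.8 N acts straight down.
Horizontal: T_P cos 20.3° = T_Q cos 15.1°  →  T_Q = 0.9714 T_P.
Vertical: T_P sin 20.3° + T_Q sin 15.1° = 893.8.
Substituting the horizontal relation into the vertical equation gives 0.6 T_P = 893.8, so T_P = 1490 N.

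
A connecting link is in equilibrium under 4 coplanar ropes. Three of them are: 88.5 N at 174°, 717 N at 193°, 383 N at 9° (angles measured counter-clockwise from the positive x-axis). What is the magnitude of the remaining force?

F ≈ 419 N

Sum the known components: ΣF_x = -408.4 N, ΣF_y = -92.12 N.
For equilibrium the remaining force must supply (−ΣF_x, −ΣF_y) = (408.4, 92.12) N.
Magnitude = √((408.4)² + (92.12)²) = 418.6 N; direction = atan2(92.12, 408.4) = 12.7°.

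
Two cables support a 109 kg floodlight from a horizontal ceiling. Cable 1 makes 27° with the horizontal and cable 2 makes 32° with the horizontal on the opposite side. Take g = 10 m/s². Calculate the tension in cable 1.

T_1 ≈ 1080 N

Weight W = 109 × 10 = 1090 N acts straight down.
Horizontal: T_1 cos 27° = T_2 cos 32°  →  T_2 = 1.051 T_1.
Vertical: T_1 sin 27° + T_2 sin 32° = 1090.
Substituting the horizontal relation into the vertical equation gives 1.011 T_1 = 1090, so T_1 = 1078 N.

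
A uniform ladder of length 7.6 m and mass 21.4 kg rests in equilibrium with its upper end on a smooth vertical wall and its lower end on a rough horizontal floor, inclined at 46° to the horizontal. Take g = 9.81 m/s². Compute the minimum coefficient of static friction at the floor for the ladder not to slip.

ΣF_y = 0: N_floor = 21.4×9.81 = 209.93 N.
Torques about the foot: N_wall · 7.6 sin 46° = 21.4×9.81×3.8 cos 46° → N_wall = 101.37 N.
ΣF_x = 0: f_floor = N_wall = 101.37 N.
μ_min = f_floor / N_floor = 101.37 / 209.93 = 0.4828.

μ_min ≈ 0.483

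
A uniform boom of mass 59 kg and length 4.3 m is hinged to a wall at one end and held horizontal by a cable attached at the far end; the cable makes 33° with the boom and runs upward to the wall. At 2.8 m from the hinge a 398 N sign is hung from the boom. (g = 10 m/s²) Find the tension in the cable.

T ≈ 1020 N

Take torques about the hinge: T sin 33° · 4.3 = 59×10×2.15 + 398×2.8 = 2382.9 N·m.
So T = 2382.9 / (0.5446 × 4.3) = 1017.5 N.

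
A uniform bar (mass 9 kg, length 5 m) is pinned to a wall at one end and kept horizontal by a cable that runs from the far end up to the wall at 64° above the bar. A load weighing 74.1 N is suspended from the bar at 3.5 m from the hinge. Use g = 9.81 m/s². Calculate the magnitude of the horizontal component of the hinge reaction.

Take torques about the hinge: T sin 64° · 5 = 9×9.81×2.5 + 74.1×3.5 = 480.07 N·m.
So T = 480.07 / (0.8988 × 5) = 106.83 N.
ΣF_x = 0: H_x = T cos 64° = 46.83 N.

H_x ≈ 46.8 N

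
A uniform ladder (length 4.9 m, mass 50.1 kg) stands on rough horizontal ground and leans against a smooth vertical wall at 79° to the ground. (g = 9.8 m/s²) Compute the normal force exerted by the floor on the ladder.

ΣF_y = 0: N_floor = 50.1×9.8 = 490.98 N.

N_floor ≈ 491 N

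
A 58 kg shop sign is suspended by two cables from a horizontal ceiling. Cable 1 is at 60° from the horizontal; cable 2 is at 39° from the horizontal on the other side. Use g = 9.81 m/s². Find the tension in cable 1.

Weight W = 58 × 9.81 = 569 N acts straight down.
Horizontal: T_1 cos 60° = T_2 cos 39°  →  T_2 = 0.6434 T_1.
Vertical: T_1 sin 60° + T_2 sin 39° = 569.
Substituting the horizontal relation into the vertical equation gives 1.271 T_1 = 569, so T_1 = 447.7 N.

T_1 ≈ 448 N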